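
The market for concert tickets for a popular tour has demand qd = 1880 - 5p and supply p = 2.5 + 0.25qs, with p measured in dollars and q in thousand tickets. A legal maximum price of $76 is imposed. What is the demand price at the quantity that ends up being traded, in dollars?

317.2

Rearranging supply gives qs = 4p - 10. Without the control the market clears where 1880 - 5p = 4p - 10, i.e. p* = 210 and q* = 830.
Since 76 < 210, the ceiling is binding.
At p = 76: qd = 1880 - 5·76 = 1500 and qs = 4·76 - 10 = 294.
Only 294 units reach the market. On the demand curve, the marginal buyer's willingness to pay at q = 294 is (1880 - 294)/5 = 317.2.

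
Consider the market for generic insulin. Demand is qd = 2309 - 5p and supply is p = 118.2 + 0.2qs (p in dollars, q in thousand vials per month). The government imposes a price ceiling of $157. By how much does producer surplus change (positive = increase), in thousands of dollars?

-70024.5

Rearranging supply gives qs = 5p - 591. In a free market, 2309 - 5p = 5p - 591 gives the equilibrium p* = 290, q* = 859.
Since 157 < 290, the ceiling is binding.
At p = 157: qd = 2309 - 5·157 = 1524 and qs = 5·157 - 591 = 194.
Producer surplus without the control is ½ · (290 - 118.2) · 859 = 73788.1.
With the ceiling, producers sell 194 units at 157, so PS = ½ · (157 - 118.2) · 194 = 3763.6.
Change in producer surplus = 3763.6 - 73788.1 = -70024.5.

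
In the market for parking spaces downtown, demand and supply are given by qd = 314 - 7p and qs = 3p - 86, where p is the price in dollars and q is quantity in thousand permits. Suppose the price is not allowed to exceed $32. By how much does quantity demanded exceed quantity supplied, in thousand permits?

80

Without the control the market clears where 314 - 7p = 3p - 86, i.e. p* = 40 and q* = 34.
The ceiling of 32 is below the equilibrium price 40, so it binds.
At p = 32: qd = 314 - 7·32 = 90 and qs = 3·32 - 86 = 10.
Shortage = qd - qs = 90 - 10 = 80.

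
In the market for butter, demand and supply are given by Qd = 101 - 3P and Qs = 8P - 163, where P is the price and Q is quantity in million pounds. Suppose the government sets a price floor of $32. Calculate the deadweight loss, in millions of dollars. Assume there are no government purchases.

Without the control the market clears where 101 - 3P = 8P - 163, i.e. P* = 24 and Q* = 29.
Since 32 > 24, the floor is binding.
At P = 32: Qd = 101 - 3·32 = 5 and Qs = 8·32 - 163 = 93.
Quantity traded falls to 5. At Q = 5 the demand price is (101 - 5)/3 = 32 and the supply price is (163 + 5)/8 = 21.
Deadweight loss = ½ · (32 - 21) · (29 - 5) = ½ · 11 · 24 = 132.

132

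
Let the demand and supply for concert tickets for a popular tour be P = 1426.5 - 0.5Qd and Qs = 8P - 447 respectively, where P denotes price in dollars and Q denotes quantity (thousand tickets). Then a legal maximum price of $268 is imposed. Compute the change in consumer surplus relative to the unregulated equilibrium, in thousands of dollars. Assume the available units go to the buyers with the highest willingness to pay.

43710

Rearranging demand gives Qd = 2853 - 2P. Without the control the market clears where 2853 - 2P = 8P - 447, i.e. P* = 330 and Q* = 2193.
Because the ceiling (268) lies below the market-clearing price, it is binding.
At P = 268: Qd = 2853 - 2·268 = 2317 and Qs = 8·268 - 447 = 1697.
Consumer surplus without the control is ½ · (1426.5 - 330) · 2193 = 1202312.25.
With the ceiling, 1697 units are sold at 268 (assume they go to the highest-value buyers). The demand price at Q = 1697 is 578, so CS = ½ · [(1426.5 - 268) + (578 - 268)] · 1697 = 1246022.25.
Change in consumer surplus = 1246022.25 - 1202312.25 = 43710.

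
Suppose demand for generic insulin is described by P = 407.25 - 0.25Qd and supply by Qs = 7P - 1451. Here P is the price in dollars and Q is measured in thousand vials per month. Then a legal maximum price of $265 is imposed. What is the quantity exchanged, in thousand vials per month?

Rearranging demand gives Qd = 1629 - 4P. Equilibrium: 1629 - 4P = 7P - 1451, so 3080 = 11P and P* = 280, Q* = 509.
The ceiling of 265 is below the equilibrium price 280, so it binds.
At P = 265: Qd = 1629 - 4·265 = 569 and Qs = 7·265 - 1451 = 404.
The quantity actually transacted is the short side, supply: 404.

404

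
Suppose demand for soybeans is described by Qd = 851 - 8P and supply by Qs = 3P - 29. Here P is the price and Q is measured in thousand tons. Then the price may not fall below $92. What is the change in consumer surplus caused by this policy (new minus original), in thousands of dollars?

Setting quantity demanded equal to quantity supplied, 851 - 8P = 3P - 29, gives P* = 80 and Q* = 211.
Because the floor (92) lies above the market-clearing price, it is binding.
At P = 92: Qd = 851 - 8·92 = 115 and Qs = 3·92 - 29 = 247.
Consumer surplus without the control is ½ · (106.375 - 80) · 211 = 2782.5625.
With the floor, consumers buy 115 units at 92, so CS = ½ · (106.375 - 92) · 115 = 826.5625.
Change in consumer surplus = 826.5625 - 2782.5625 = -1956.

-1956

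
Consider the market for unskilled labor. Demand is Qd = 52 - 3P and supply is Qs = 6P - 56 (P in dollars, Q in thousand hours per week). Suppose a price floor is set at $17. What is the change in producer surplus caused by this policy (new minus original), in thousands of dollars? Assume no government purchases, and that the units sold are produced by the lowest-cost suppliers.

Equilibrium: 52 - 3P = 6P - 56, so 108 = 9P and P* = 12, Q* = 16.
Since 17 > 12, the floor is binding.
At P = 17: Qd = 52 - 3·17 = 1 and Qs = 6·17 - 56 = 46.
Producer surplus without the control is ½ · (12 - 28/3) · 16 = 64/3.
With the floor, 1 units are sold at 17. The supply price at Q = 1 is 9.5, so PS = ½ · [(17 - 28/3) + (17 - 9.5)] · 1 = 91/12.
Change in producer surplus = 91/12 - 64/3 = -13.75.

-13.75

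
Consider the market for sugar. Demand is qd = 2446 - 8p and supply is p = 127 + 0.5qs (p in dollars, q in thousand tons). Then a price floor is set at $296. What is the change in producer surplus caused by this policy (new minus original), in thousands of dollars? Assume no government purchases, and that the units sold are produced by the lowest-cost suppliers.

Rearranging supply gives qs = 2p - 254. Equilibrium: 2446 - 8p = 2p - 254, so 2700 = 10p and p* = 270, q* = 286.
The floor of 296 is above the equilibrium price 270, so it binds.
At p = 296: qd = 2446 - 8·296 = 78 and qs = 2·296 - 254 = 338.
Producer surplus without the control is ½ · (270 - 127) · 286 = 20449.
With the floor, 78 units are sold at 296. The supply price at q = 78 is 166, so PS = ½ · [(296 - 127) + (296 - 166)] · 78 = 11661.
Change in producer surplus = 11661 - 20449 = -8788.

-8788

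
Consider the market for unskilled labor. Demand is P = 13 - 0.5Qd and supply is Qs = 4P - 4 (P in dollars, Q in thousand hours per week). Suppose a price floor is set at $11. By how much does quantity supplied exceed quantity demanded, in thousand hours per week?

Rearranging demand gives Qd = 26 - 2P. Equilibrium: 26 - 2P = 4P - 4, so 30 = 6P and P* = 5, Q* = 16.
Since 11 > 5, the floor is binding.
At P = 11: Qd = 26 - 2·11 = 4 and Qs = 4·11 - 4 = 40.
Surplus = Qs - Qd = 40 - 4 = 36.

36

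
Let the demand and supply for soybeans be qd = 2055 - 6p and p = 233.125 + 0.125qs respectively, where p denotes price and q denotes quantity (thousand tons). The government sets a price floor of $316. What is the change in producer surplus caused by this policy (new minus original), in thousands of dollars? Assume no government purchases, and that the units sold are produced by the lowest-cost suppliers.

2808

Rearranging supply gives qs = 8p - 1865. In a free market, 2055 - 6p = 8p - 1865 gives the equilibrium p* = 280, q* = 375.
Because the floor (316) lies above the market-clearing price, it is binding.
At p = 316: qd = 2055 - 6·316 = 159 and qs = 8·316 - 1865 = 663.
Producer surplus without the control is ½ · (280 - 233.125) · 375 = 8789.0625.
With the floor, 159 units are sold at 316. The supply price at q = 159 is 253, so PS = ½ · [(316 - 233.125) + (316 - 253)] · 159 = 11597.0625.
Change in producer surplus = 11597.0625 - 8789.0625 = 2808.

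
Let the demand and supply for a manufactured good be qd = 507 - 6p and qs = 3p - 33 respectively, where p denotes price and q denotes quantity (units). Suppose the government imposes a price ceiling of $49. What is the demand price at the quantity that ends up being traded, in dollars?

65.5

Setting quantity demanded equal to quantity supplied, 507 - 6p = 3p - 33, gives p* = 60 and q* = 147.
Because the ceiling (49) lies below the market-clearing price, it is binding.
At p = 49: qd = 507 - 6·49 = 213 and qs = 3·49 - 33 = 114.
Only 114 units reach the market. On the demand curve, the marginal buyer's willingness to pay at q = 114 is (507 - 114)/6 = 65.5.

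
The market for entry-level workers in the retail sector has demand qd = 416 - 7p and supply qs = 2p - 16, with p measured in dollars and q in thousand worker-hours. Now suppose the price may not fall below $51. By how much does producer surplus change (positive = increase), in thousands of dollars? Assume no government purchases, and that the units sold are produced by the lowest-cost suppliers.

Equilibrium: 416 - 7p = 2p - 16, so 432 = 9p and p* = 48, q* = 80.
Because the floor (51) lies above the market-clearing price, it is binding.
At p = 51: qd = 416 - 7·51 = 59 and qs = 2·51 - 16 = 86.
Producer surplus without the control is ½ · (48 - 8) · 80 = 1600.
With the floor, 59 units are sold at 51. The supply price at q = 59 is 37.5, so PS = ½ · [(51 - 8) + (51 - 37.5)] · 59 = 1666.75.
Change in producer surplus = 1666.75 - 1600 = 66.75.

66.75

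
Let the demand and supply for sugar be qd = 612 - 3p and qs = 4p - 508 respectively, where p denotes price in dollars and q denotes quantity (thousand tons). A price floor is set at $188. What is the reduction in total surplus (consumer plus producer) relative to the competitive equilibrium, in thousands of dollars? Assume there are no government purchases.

Setting quantity demanded equal to quantity supplied, 612 - 3p = 4p - 508, gives p* = 160 and q* = 132.
The floor of 188 is above the equilibrium price 160, so it binds.
At p = 188: qd = 612 - 3·188 = 48 and qs = 4·188 - 508 = 244.
Quantity traded falls to 48. At q = 48 the demand price is (612 - 48)/3 = 188 and the supply price is (508 + 48)/4 = 139.
Deadweight loss = ½ · (188 - 139) · (132 - 48) = ½ · 49 · 84 = 2058.

2058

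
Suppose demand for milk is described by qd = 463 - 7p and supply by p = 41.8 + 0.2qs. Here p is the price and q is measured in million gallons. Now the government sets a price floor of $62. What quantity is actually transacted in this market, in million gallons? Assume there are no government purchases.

Rearranging supply gives qs = 5p - 209. Without the control the market clears where 463 - 7p = 5p - 209, i.e. p* = 56 and q* = 71.
Because the floor (62) lies above the market-clearing price, it is binding.
At p = 62: qd = 463 - 7·62 = 29 and qs = 5·62 - 209 = 101.
The quantity actually transacted is the short side, demand: 29.

29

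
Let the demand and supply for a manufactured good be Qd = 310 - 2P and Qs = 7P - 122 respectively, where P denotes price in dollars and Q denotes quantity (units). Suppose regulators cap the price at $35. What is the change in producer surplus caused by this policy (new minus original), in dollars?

-2190.5

Setting quantity demanded equal to quantity supplied, 310 - 2P = 7P - 122, gives P* = 48 and Q* = 214.
Since 35 < 48, the ceiling is binding.
At P = 35: Qd = 310 - 2·35 = 240 and Qs = 7·35 - 122 = 123.
Producer surplus without the control is ½ · (48 - 122/7) · 214 = 22898/7.
With the ceiling, producers sell 123 units at 35, so PS = ½ · (35 - 122/7) · 123 = 15129/14.
Change in producer surplus = 15129/14 - 22898/7 = -2190.5.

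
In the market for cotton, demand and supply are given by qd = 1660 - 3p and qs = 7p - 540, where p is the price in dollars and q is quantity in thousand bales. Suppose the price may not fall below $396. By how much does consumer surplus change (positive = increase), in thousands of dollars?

In a free market, 1660 - 3p = 7p - 540 gives the equilibrium p* = 220, q* = 1000.
The floor of 396 is above the equilibrium price 220, so it binds.
At p = 396: qd = 1660 - 3·396 = 472 and qs = 7·396 - 540 = 2232.
Consumer surplus without the control is ½ · (1660/3 - 220) · 1000 = 500000/3.
With the floor, consumers buy 472 units at 396, so CS = ½ · (1660/3 - 396) · 472 = 111392/3.
Change in consumer surplus = 111392/3 - 500000/3 = -129536.

-129536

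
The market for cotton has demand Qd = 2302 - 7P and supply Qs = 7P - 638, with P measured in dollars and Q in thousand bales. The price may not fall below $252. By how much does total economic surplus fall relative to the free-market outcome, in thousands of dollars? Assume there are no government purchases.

Without the control the market clears where 2302 - 7P = 7P - 638, i.e. P* = 210 and Q* = 832.
The floor of 252 is above the equilibrium price 210, so it binds.
At P = 252: Qd = 2302 - 7·252 = 538 and Qs = 7·252 - 638 = 1126.
Quantity traded falls to 538. At Q = 538 the demand price is (2302 - 538)/7 = 252 and the supply price is (638 + 538)/7 = 168.
Deadweight loss = ½ · (252 - 168) · (832 - 538) = ½ · 84 · 294 = 12348.

12348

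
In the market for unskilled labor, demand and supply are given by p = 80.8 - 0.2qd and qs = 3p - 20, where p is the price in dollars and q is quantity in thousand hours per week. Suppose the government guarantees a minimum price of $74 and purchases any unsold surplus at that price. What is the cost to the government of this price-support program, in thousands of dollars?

Rearranging demand gives qd = 404 - 5p. Setting quantity demanded equal to quantity supplied, 404 - 5p = 3p - 20, gives p* = 53 and q* = 139.
Since 74 > 53, the floor is binding.
At p = 74: qd = 404 - 5·74 = 34 and qs = 3·74 - 20 = 202.
Surplus = qs - qd = 168.
Government expenditure = surplus × support price = 168 × 74 = 12432.

12432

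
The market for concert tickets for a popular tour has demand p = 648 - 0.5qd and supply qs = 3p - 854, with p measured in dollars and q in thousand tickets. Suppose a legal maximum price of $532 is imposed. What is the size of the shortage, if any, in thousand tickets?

Rearranging demand gives qd = 1296 - 2p. Without the control the market clears where 1296 - 2p = 3p - 854, i.e. p* = 430 and q* = 436.
The ceiling of 532 is above the equilibrium price 430, so it is not binding; the market clears at p* = 430, q* = 436.
Since the control does not bind, there is no shortage.

0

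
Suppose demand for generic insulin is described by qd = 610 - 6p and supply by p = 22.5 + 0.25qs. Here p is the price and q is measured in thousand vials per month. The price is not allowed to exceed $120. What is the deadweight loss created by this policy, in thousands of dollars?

0

Rearranging supply gives qs = 4p - 90. Equilibrium: 610 - 6p = 4p - 90, so 700 = 10p and p* = 70, q* = 190.
Since 120 is above p* = 70, the ceiling does not bind and the free-market outcome prevails.
Since the control does not bind, no trades are prevented and deadweight loss is zero.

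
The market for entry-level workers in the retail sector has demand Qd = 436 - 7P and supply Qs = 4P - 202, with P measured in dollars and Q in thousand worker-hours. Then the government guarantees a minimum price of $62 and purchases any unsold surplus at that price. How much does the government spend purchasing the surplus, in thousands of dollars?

Setting quantity demanded equal to quantity supplied, 436 - 7P = 4P - 202, gives P* = 58 and Q* = 30.
Since 62 > 58, the floor is binding.
At P = 62: Qd = 436 - 7·62 = 2 and Qs = 4·62 - 202 = 46.
Surplus = Qs - Qd = 44.
Government expenditure = surplus × support price = 44 × 62 = 2728.

2728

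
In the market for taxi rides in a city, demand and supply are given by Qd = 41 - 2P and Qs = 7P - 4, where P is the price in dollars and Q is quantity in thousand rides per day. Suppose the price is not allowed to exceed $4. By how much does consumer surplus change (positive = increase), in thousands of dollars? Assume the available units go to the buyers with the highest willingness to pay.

Setting quantity demanded equal to quantity supplied, 41 - 2P = 7P - 4, gives P* = 5 and Q* = 31.
Because the ceiling (4) lies below the market-clearing price, it is binding.
At P = 4: Qd = 41 - 2·4 = 33 and Qs = 7·4 - 4 = 24.
Consumer surplus without the control is ½ · (20.5 - 5) · 31 = 240.25.
With the ceiling, 24 units are sold at 4 (assume they go to the highest-value buyers). The demand price at Q = 24 is 8.5, so CS = ½ · [(20.5 - 4) + (8.5 - 4)] · 24 = 252.
Change in consumer surplus = 252 - 240.25 = 11.75.

11.75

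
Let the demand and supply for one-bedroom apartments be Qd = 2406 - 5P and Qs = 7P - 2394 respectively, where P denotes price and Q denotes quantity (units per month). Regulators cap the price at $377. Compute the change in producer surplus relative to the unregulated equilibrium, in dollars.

-7486.5

Without the control the market clears where 2406 - 5P = 7P - 2394, i.e. P* = 400 and Q* = 406.
Since 377 < 400, the ceiling is binding.
At P = 377: Qd = 2406 - 5·377 = 521 and Qs = 7·377 - 2394 = 245.
Producer surplus without the control is ½ · (400 - 342) · 406 = 11774.
With the ceiling, producers sell 245 units at 377, so PS = ½ · (377 - 342) · 245 = 4287.5.
Change in producer surplus = 4287.5 - 11774 = -7486.5.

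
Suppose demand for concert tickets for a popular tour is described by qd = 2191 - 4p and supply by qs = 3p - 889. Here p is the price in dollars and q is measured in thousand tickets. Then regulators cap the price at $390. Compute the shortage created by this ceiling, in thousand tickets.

350

Without the control the market clears where 2191 - 4p = 3p - 889, i.e. p* = 440 and q* = 431.
Because the ceiling (390) lies below the market-clearing price, it is binding.
At p = 390: qd = 2191 - 4·390 = 631 and qs = 3·390 - 889 = 281.
Shortage = qd - qs = 631 - 281 = 350.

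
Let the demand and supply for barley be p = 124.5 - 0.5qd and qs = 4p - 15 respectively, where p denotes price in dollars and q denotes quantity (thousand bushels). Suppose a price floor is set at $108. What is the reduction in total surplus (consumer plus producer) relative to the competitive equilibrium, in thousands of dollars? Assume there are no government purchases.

6144

Rearranging demand gives qd = 249 - 2p. Without the control the market clears where 249 - 2p = 4p - 15, i.e. p* = 44 and q* = 161.
Because the floor (108) lies above the market-clearing price, it is binding.
At p = 108: qd = 249 - 2·108 = 33 and qs = 4·108 - 15 = 417.
Quantity traded falls to 33. At q = 33 the demand price is (249 - 33)/2 = 108 and the supply price is (15 + 33)/4 = 12.
Deadweight loss = ½ · (108 - 12) · (161 - 33) = ½ · 96 · 128 = 6144.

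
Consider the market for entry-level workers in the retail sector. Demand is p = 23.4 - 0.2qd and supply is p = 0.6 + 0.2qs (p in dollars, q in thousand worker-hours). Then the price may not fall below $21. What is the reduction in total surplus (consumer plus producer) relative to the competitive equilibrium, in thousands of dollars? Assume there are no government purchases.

Rearranging demand gives qd = 117 - 5p; rearranging supply gives qs = 5p - 3. In a free market, 117 - 5p = 5p - 3 gives the equilibrium p* = 12, q* = 57.
Because the floor (21) lies above the market-clearing price, it is binding.
At p = 21: qd = 117 - 5·21 = 12 and qs = 5·21 - 3 = 102.
Quantity traded falls to 12. At q = 12 the demand price is (117 - 12)/5 = 21 and the supply price is (3 + 12)/5 = 3.
Deadweight loss = ½ · (21 - 3) · (57 - 12) = ½ · 18 · 45 = 405.

405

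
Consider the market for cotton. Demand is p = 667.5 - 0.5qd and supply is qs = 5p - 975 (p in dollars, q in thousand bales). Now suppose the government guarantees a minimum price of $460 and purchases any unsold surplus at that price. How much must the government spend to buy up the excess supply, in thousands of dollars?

Rearranging demand gives qd = 1335 - 2p. Setting quantity demanded equal to quantity supplied, 1335 - 2p = 5p - 975, gives p* = 330 and q* = 675.
The floor of 460 is above the equilibrium price 330, so it binds.
At p = 460: qd = 1335 - 2·460 = 415 and qs = 5·460 - 975 = 1325.
Surplus = qs - qd = 910.
Government expenditure = surplus × support price = 910 × 460 = 418600.

418600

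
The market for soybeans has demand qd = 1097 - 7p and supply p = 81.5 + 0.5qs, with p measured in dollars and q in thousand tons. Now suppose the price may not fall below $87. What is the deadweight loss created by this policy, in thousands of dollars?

0

Rearranging supply gives qs = 2p - 163. In a free market, 1097 - 7p = 2p - 163 gives the equilibrium p* = 140, q* = 117.
The floor of 87 is below the equilibrium price 140, so it is not binding; the market clears at p* = 140, q* = 117.
Since the control does not bind, no trades are prevented and deadweight loss is zero.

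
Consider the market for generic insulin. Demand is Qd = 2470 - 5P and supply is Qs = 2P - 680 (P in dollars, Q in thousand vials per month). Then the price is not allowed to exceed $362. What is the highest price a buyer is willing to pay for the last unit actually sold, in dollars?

485.2

Equilibrium: 2470 - 5P = 2P - 680, so 3150 = 7P and P* = 450, Q* = 220.
The ceiling of 362 is below the equilibrium price 450, so it binds.
At P = 362: Qd = 2470 - 5·362 = 660 and Qs = 2·362 - 680 = 44.
Only 44 units reach the market. On the demand curve, the marginal buyer's willingness to pay at Q = 44 is (2470 - 44)/5 = 485.2.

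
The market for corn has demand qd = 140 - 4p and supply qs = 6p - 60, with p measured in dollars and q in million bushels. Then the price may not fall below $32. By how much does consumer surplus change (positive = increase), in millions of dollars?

-432

In a free market, 140 - 4p = 6p - 60 gives the equilibrium p* = 20, q* = 60.
Because the floor (32) lies above the market-clearing price, it is binding.
At p = 32: qd = 140 - 4·32 = 12 and qs = 6·32 - 60 = 132.
Consumer surplus without the control is ½ · (35 - 20) · 60 = 450.
With the floor, consumers buy 12 units at 32, so CS = ½ · (35 - 32) · 12 = 18.
Change in consumer surplus = 18 - 450 = -432.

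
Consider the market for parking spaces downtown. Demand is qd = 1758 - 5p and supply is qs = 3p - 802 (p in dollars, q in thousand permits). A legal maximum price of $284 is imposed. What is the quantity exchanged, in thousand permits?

Without the control the market clears where 1758 - 5p = 3p - 802, i.e. p* = 320 and q* = 158.
The ceiling of 284 is below the equilibrium price 320, so it binds.
At p = 284: qd = 1758 - 5·284 = 338 and qs = 3·284 - 802 = 50.
The quantity actually transacted is the short side, supply: 50.

50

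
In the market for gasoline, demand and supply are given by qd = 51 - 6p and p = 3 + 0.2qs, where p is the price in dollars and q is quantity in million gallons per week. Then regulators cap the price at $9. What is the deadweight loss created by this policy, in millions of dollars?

0

Rearranging supply gives qs = 5p - 15. In a free market, 51 - 6p = 5p - 15 gives the equilibrium p* = 6, q* = 15.
The ceiling of 9 is above the equilibrium price 6, so it is not binding; the market clears at p* = 6, q* = 15.
Since the control does not bind, no trades are prevented and deadweight loss is zero.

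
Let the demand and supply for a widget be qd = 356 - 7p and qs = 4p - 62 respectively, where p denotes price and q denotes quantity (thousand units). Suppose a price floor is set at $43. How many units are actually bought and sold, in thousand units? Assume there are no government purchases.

55

In a free market, 356 - 7p = 4p - 62 gives the equilibrium p* = 38, q* = 90.
Since 43 > 38, the floor is binding.
At p = 43: qd = 356 - 7·43 = 55 and qs = 4·43 - 62 = 110.
The quantity actually transacted is the short side, demand: 55.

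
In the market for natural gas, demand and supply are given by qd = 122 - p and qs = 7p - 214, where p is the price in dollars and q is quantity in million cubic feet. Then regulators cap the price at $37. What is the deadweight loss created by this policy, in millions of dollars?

Equilibrium: 122 - p = 7p - 214, so 336 = 8p and p* = 42, q* = 80.
The ceiling of 37 is below the equilibrium price 42, so it binds.
At p = 37: qd = 122 - 37 = 85 and qs = 7·37 - 214 = 45.
Quantity traded falls to 45. At q = 45 the demand price is 122 - 45 = 77 and the supply price is (214 + 45)/7 = 37.
Deadweight loss = ½ · (77 - 37) · (80 - 45) = ½ · 40 · 35 = 700.

700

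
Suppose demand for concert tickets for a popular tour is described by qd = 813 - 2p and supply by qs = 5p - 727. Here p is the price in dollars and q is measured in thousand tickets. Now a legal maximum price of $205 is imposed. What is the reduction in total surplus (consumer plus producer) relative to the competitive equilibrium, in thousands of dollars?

Setting quantity demanded equal to quantity supplied, 813 - 2p = 5p - 727, gives p* = 220 and q* = 373.
The ceiling of 205 is below the equilibrium price 220, so it binds.
At p = 205: qd = 813 - 2·205 = 403 and qs = 5·205 - 727 = 298.
Quantity traded falls to 298. At q = 298 the demand price is (813 - 298)/2 = 257.5 and the supply price is (727 + 298)/5 = 205.
Deadweight loss = ½ · (257.5 - 205) · (373 - 298) = ½ · 52.5 · 75 = 1968.75.

1968.75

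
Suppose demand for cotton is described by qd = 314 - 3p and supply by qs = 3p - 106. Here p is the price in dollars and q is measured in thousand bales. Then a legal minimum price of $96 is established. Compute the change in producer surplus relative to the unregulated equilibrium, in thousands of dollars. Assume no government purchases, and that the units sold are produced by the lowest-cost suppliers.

-338

Equilibrium: 314 - 3p = 3p - 106, so 420 = 6p and p* = 70, q* = 104.
The floor of 96 is above the equilibrium price 70, so it binds.
At p = 96: qd = 314 - 3·96 = 26 and qs = 3·96 - 106 = 182.
Producer surplus without the control is ½ · (70 - 106/3) · 104 = 5408/3.
With the floor, 26 units are sold at 96. The supply price at q = 26 is 44, so PS = ½ · [(96 - 106/3) + (96 - 44)] · 26 = 4394/3.
Change in producer surplus = 4394/3 - 5408/3 = -338.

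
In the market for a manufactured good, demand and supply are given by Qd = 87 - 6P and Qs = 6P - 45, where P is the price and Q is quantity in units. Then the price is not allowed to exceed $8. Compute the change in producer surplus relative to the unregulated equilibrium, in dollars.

Equilibrium: 87 - 6P = 6P - 45, so 132 = 12P and P* = 11, Q* = 21.
The ceiling of 8 is below the equilibrium price 11, so it binds.
At P = 8: Qd = 87 - 6·8 = 39 and Qs = 6·8 - 45 = 3.
Producer surplus without the control is ½ · (11 - 7.5) · 21 = 36.75.
With the ceiling, producers sell 3 units at 8, so PS = ½ · (8 - 7.5) · 3 = 0.75.
Change in producer surplus = 0.75 - 36.75 = -36.

-36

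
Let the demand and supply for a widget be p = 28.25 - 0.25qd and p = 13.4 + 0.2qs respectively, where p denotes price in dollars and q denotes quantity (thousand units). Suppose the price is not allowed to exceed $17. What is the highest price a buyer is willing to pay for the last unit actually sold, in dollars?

Rearranging demand gives qd = 113 - 4p; rearranging supply gives qs = 5p - 67. In a free market, 113 - 4p = 5p - 67 gives the equilibrium p* = 20, q* = 33.
Because the ceiling (17) lies below the market-clearing price, it is binding.
At p = 17: qd = 113 - 4·17 = 45 and qs = 5·17 - 67 = 18.
Only 18 units reach the market. On the demand curve, the marginal buyer's willingness to pay at q = 18 is (113 - 18)/4 = 23.75.

23.75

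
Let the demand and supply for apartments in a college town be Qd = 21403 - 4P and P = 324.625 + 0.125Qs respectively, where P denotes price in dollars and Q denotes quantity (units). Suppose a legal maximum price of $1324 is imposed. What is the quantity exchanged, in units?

Rearranging supply gives Qs = 8P - 2597. In a free market, 21403 - 4P = 8P - 2597 gives the equilibrium P* = 2000, Q* = 13403.
The ceiling of 1324 is below the equilibrium price 2000, so it binds.
At P = 1324: Qd = 21403 - 4·1324 = 16107 and Qs = 8·1324 - 2597 = 7995.
The quantity actually transacted is the short side, supply: 7995.

7995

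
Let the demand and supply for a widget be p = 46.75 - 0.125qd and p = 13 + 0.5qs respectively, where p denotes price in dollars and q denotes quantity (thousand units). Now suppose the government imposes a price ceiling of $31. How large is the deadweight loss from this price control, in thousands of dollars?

Rearranging demand gives qd = 374 - 8p; rearranging supply gives qs = 2p - 26. Without the control the market clears where 374 - 8p = 2p - 26, i.e. p* = 40 and q* = 54.
Since 31 < 40, the ceiling is binding.
At p = 31: qd = 374 - 8·31 = 126 and qs = 2·31 - 26 = 36.
Quantity traded falls to 36. At q = 36 the demand price is (374 - 36)/8 = 42.25 and the supply price is (26 + 36)/2 = 31.
Deadweight loss = ½ · (42.25 - 31) · (54 - 36) = ½ · 11.25 · 18 = 101.25.

101.25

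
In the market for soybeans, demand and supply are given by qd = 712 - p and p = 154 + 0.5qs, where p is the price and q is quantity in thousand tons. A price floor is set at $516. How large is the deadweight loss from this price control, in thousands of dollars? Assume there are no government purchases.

23232

Rearranging supply gives qs = 2p - 308. Setting quantity demanded equal to quantity supplied, 712 - p = 2p - 308, gives p* = 340 and q* = 372.
Because the floor (516) lies above the market-clearing price, it is binding.
At p = 516: qd = 712 - 516 = 196 and qs = 2·516 - 308 = 724.
Quantity traded falls to 196. At q = 196 the demand price is 712 - 196 = 516 and the supply price is (308 + 196)/2 = 252.
Deadweight loss = ½ · (516 - 252) · (372 - 196) = ½ · 264 · 176 = 23232.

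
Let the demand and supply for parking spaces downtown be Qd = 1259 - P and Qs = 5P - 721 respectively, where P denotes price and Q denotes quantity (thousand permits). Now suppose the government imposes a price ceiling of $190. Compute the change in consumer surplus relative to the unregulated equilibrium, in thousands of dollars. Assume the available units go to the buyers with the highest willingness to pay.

-212940

Setting quantity demanded equal to quantity supplied, 1259 - P = 5P - 721, gives P* = 330 and Q* = 929.
Since 190 < 330, the ceiling is binding.
At P = 190: Qd = 1259 - 190 = 1069 and Qs = 5·190 - 721 = 229.
Consumer surplus without the control is ½ · (1259 - 330) · 929 = 431520.5.
With the ceiling, 229 units are sold at 190 (assume they go to the highest-value buyers). The demand price at Q = 229 is 1030, so CS = ½ · [(1259 - 190) + (1030 - 190)] · 229 = 218580.5.
Change in consumer surplus = 218580.5 - 431520.5 = -212940.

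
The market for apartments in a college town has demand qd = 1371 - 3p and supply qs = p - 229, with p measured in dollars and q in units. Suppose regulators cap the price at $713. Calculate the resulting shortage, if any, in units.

Equilibrium: 1371 - 3p = p - 229, so 1600 = 4p and p* = 400, q* = 171.
Since 713 is above p* = 400, the ceiling does not bind and the free-market outcome prevails.
Since the control does not bind, there is no shortage.

0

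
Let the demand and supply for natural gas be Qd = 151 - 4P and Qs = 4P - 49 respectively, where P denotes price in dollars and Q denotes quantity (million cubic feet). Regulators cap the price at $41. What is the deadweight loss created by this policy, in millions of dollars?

Setting quantity demanded equal to quantity supplied, 151 - 4P = 4P - 49, gives P* = 25 and Q* = 51.
Since 41 is above P* = 25, the ceiling does not bind and the free-market outcome prevails.
Since the control does not bind, no trades are prevented and deadweight loss is zero.

0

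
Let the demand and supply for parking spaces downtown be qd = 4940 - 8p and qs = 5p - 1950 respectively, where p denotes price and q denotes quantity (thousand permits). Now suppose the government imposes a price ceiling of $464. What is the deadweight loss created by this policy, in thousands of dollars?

17696.25

Without the control the market clears where 4940 - 8p = 5p - 1950, i.e. p* = 530 and q* = 700.
Because the ceiling (464) lies below the market-clearing price, it is binding.
At p = 464: qd = 4940 - 8·464 = 1228 and qs = 5·464 - 1950 = 370.
Quantity traded falls to 370. At q = 370 the demand price is (4940 - 370)/8 = 571.25 and the supply price is (1950 + 370)/5 = 464.
Deadweight loss = ½ · (571.25 - 464) · (700 - 370) = ½ · 107.25 · 330 = 17696.25.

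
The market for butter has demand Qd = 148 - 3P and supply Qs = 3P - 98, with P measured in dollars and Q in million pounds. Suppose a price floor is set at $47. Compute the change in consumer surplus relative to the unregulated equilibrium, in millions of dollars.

Setting quantity demanded equal to quantity supplied, 148 - 3P = 3P - 98, gives P* = 41 and Q* = 25.
Because the floor (47) lies above the market-clearing price, it is binding.
At P = 47: Qd = 148 - 3·47 = 7 and Qs = 3·47 - 98 = 43.
Consumer surplus without the control is ½ · (148/3 - 41) · 25 = 625/6.
With the floor, consumers buy 7 units at 47, so CS = ½ · (148/3 - 47) · 7 = 49/6.
Change in consumer surplus = 49/6 - 625/6 = -96.

-96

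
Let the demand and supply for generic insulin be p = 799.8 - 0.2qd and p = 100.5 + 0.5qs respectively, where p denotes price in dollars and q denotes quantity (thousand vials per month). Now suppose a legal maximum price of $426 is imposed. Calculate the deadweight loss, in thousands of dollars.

42386.4

Rearranging demand gives qd = 3999 - 5p; rearranging supply gives qs = 2p - 201. In a free market, 3999 - 5p = 2p - 201 gives the equilibrium p* = 600, q* = 999.
Because the ceiling (426) lies below the market-clearing price, it is binding.
At p = 426: qd = 3999 - 5·426 = 1869 and qs = 2·426 - 201 = 651.
Quantity traded falls to 651. At q = 651 the demand price is (3999 - 651)/5 = 669.6 and the supply price is (201 + 651)/2 = 426.
Deadweight loss = ½ · (669.6 - 426) · (999 - 651) = ½ · 243.6 · 348 = 42386.4.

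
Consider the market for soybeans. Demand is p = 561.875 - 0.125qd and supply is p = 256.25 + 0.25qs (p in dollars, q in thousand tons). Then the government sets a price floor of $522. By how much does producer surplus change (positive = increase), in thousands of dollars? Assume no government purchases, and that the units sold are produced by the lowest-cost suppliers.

-10974

Rearranging demand gives qd = 4495 - 8p; rearranging supply gives qs = 4p - 1025. Setting quantity demanded equal to quantity supplied, 4495 - 8p = 4p - 1025, gives p* = 460 and q* = 815.
Because the floor (522) lies above the market-clearing price, it is binding.
At p = 522: qd = 4495 - 8·522 = 319 and qs = 4·522 - 1025 = 1063.
Producer surplus without the control is ½ · (460 - 256.25) · 815 = 83028.125.
With the floor, 319 units are sold at 522. The supply price at q = 319 is 336, so PS = ½ · [(522 - 256.25) + (522 - 336)] · 319 = 72054.125.
Change in producer surplus = 72054.125 - 83028.125 = -10974.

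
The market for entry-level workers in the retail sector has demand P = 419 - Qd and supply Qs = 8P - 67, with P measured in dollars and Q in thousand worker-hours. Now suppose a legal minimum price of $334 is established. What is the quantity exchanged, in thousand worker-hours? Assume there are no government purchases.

Rearranging demand gives Qd = 419 - P. Setting quantity demanded equal to quantity supplied, 419 - P = 8P - 67, gives P* = 54 and Q* = 365.
The floor of 334 is above the equilibrium price 54, so it binds.
At P = 334: Qd = 419 - 334 = 85 and Qs = 8·334 - 67 = 2605.
The quantity actually transacted is the short side, demand: 85.

85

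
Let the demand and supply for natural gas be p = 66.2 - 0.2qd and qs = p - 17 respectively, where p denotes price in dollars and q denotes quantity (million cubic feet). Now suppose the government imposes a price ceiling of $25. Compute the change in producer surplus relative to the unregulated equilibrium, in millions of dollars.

Rearranging demand gives qd = 331 - 5p. Equilibrium: 331 - 5p = p - 17, so 348 = 6p and p* = 58, q* = 41.
The ceiling of 25 is below the equilibrium price 58, so it binds.
At p = 25: qd = 331 - 5·25 = 206 and qs = 25 - 17 = 8.
Producer surplus without the control is ½ · (58 - 17) · 41 = 840.5.
With the ceiling, producers sell 8 units at 25, so PS = ½ · (25 - 17) · 8 = 32.
Change in producer surplus = 32 - 840.5 = -808.5.

-808.5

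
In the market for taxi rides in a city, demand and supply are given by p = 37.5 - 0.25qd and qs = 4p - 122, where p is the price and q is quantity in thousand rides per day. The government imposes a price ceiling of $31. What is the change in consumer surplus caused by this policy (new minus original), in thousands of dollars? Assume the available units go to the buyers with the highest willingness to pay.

-12

Rearranging demand gives qd = 150 - 4p. Without the control the market clears where 150 - 4p = 4p - 122, i.e. p* = 34 and q* = 14.
Because the ceiling (31) lies below the market-clearing price, it is binding.
At p = 31: qd = 150 - 4·31 = 26 and qs = 4·31 - 122 = 2.
Consumer surplus without the control is ½ · (37.5 - 34) · 14 = 24.5.
With the ceiling, 2 units are sold at 31 (assume they go to the highest-value buyers). The demand price at q = 2 is 37, so CS = ½ · [(37.5 - 31) + (37 - 31)] · 2 = 12.5.
Change in consumer surplus = 12.5 - 24.5 = -12.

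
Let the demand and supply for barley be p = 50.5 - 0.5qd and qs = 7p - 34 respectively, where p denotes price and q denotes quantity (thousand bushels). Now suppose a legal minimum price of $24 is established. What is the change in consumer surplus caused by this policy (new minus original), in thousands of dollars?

Rearranging demand gives qd = 101 - 2p. Equilibrium: 101 - 2p = 7p - 34, so 135 = 9p and p* = 15, q* = 71.
Because the floor (24) lies above the market-clearing price, it is binding.
At p = 24: qd = 101 - 2·24 = 53 and qs = 7·24 - 34 = 134.
Consumer surplus without the control is ½ · (50.5 - 15) · 71 = 1260.25.
With the floor, consumers buy 53 units at 24, so CS = ½ · (50.5 - 24) · 53 = 702.25.
Change in consumer surplus = 702.25 - 1260.25 = -558.

-558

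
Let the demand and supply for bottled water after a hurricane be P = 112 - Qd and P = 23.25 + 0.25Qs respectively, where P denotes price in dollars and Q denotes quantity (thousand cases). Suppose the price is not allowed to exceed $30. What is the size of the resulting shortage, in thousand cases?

55

Rearranging demand gives Qd = 112 - P; rearranging supply gives Qs = 4P - 93. In a free market, 112 - P = 4P - 93 gives the equilibrium P* = 41, Q* = 71.
Since 30 < 41, the ceiling is binding.
At P = 30: Qd = 112 - 30 = 82 and Qs = 4·30 - 93 = 27.
Shortage = Qd - Qs = 82 - 27 = 55.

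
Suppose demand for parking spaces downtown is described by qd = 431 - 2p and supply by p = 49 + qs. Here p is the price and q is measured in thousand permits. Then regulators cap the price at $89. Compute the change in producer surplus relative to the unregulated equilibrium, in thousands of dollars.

-5360.5

Rearranging supply gives qs = p - 49. Without the control the market clears where 431 - 2p = p - 49, i.e. p* = 160 and q* = 111.
Since 89 < 160, the ceiling is binding.
At p = 89: qd = 431 - 2·89 = 253 and qs = 89 - 49 = 40.
Producer surplus without the control is ½ · (160 - 49) · 111 = 6160.5.
With the ceiling, producers sell 40 units at 89, so PS = ½ · (89 - 49) · 40 = 800.
Change in producer surplus = 800 - 6160.5 = -5360.5.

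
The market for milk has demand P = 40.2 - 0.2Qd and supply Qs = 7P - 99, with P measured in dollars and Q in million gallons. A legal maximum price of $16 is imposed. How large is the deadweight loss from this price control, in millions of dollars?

Rearranging demand gives Qd = 201 - 5P. Without the control the market clears where 201 - 5P = 7P - 99, i.e. P* = 25 and Q* = 76.
Because the ceiling (16) lies below the market-clearing price, it is binding.
At P = 16: Qd = 201 - 5·16 = 121 and Qs = 7·16 - 99 = 13.
Quantity traded falls to 13. At Q = 13 the demand price is (201 - 13)/5 = 37.6 and the supply price is (99 + 13)/7 = 16.
Deadweight loss = ½ · (37.6 - 16) · (76 - 13) = ½ · 21.6 · 63 = 680.4.

680.4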